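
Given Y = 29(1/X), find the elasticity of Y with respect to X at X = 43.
Elasticity = -1

Elasticity = (dY/dX) · (X/Y)

dY/dX = -29/X²
At X = 43: dY/dX = -29/1849, Y = 29/43

Elasticity = (-29/1849) · (43 / (29/43)) = -1

Interpretation: for a small percentage change in X, the percentage change in Y is approximately -1.00 times as large.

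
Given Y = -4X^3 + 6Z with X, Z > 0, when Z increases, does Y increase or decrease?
Y increases

Taking the partial derivative:
∂Y/∂Z = 6

∂Y/∂Z = 6 > 0 (assuming positive values)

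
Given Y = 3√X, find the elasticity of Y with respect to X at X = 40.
Elasticity = 1/2

Elasticity = (dY/dX) · (X/Y)

dY/dX = 3/(2·√X)
At X = 40: dY/dX = 3·√10/40, Y = 6·√10

Elasticity = (3·√10/40) · (40 / (6·√10)) = 1/2

Interpretation: for a small percentage change in X, the percentage change in Y is approximately 0.50 times as large.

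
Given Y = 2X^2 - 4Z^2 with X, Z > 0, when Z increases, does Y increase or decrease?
Y decreases

Taking the partial derivative:
∂Y/∂Z = -8Z

∂Y/∂Z = -8Z < 0 (assuming positive values)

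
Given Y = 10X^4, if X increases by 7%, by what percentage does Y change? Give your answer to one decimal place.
31.1%

For Y = 10X^4:
If X → X(1 + 0.07)
Then Y → Y · (1 + 0.07)^4
     ≈ Y · 1.3108

Percentage change = ((1 + 0.07)^4 − 1) × 100% ≈ 31.1%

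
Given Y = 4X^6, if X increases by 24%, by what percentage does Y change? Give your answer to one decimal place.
263.5%

For Y = 4X^6:
If X → X(1 + 0.24)
Then Y → Y · (1 + 0.24)^6
     ≈ Y · 3.6352

Percentage change = ((1 + 0.24)^6 − 1) × 100% ≈ 263.5%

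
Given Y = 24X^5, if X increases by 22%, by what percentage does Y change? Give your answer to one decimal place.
170.3%

For Y = 24X^5:
If X → X(1 + 0.22)
Then Y → Y · (1 + 0.22)^5
     ≈ Y · 2.7027

Percentage change = ((1 + 0.22)^5 − 1) × 100% ≈ 170.3%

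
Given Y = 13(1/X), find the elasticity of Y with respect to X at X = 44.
Elasticity = -1

Elasticity = (dY/dX) · (X/Y)

dY/dX = -13/X²
At X = 44: dY/dX = -13/1936, Y = 13/44

Elasticity = (-13/1936) · (44 / (13/44)) = -1

Interpretation: for a small percentage change in X, the percentage change in Y is approximately -1.00 times as large.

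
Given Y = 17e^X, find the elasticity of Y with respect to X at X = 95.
Elasticity = 95

Elasticity = (dY/dX) · (X/Y)

dY/dX = 17·e^X
At X = 95: dY/dX = 17·e^95, Y = 17·e^95

Elasticity = (17·e^95) · (95 / (17·e^95)) = 95

Interpretation: for a small percentage change in X, the percentage change in Y is approximately 95.00 times as large.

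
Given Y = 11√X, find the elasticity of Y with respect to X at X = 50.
Elasticity = 1/2

Elasticity = (dY/dX) · (X/Y)

dY/dX = 11/(2·√X)
At X = 50: dY/dX = 11·√2/20, Y = 55·√2

Elasticity = (11·√2/20) · (50 / (55·√2)) = 1/2

Interpretation: for a small percentage change in X, the percentage change in Y is approximately 0.50 times as large.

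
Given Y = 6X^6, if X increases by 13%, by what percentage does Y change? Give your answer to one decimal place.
108.2%

For Y = 6X^6:
If X → X(1 + 0.13)
Then Y → Y · (1 + 0.13)^6
     ≈ Y · 2.0820

Percentage change = ((1 + 0.13)^6 − 1) × 100% ≈ 108.2%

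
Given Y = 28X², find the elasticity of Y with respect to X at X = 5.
Elasticity = 2

Elasticity = (dY/dX) · (X/Y)

dY/dX = 56·X
At X = 5: dY/dX = 280, Y = 700

Elasticity = 280 · (5 / 700) = 2

Interpretation: for a small percentage change in X, the percentage change in Y is approximately 2.00 times as large.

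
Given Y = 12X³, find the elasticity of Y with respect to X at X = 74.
Elasticity = 3

Elasticity = (dY/dX) · (X/Y)

dY/dX = 36·X²
At X = 74: dY/dX = 197136, Y = 4862688

Elasticity = 197136 · (74 / 4862688) = 3

Interpretation: for a small percentage change in X, the percentage change in Y is approximately 3.00 times as large.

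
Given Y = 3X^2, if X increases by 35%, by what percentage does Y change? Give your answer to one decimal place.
82.3%

For Y = 3X^2:
If X → X(1 + 0.35)
Then Y → Y · (1 + 0.35)^2
     = Y · 1.8225

Percentage change = ((1 + 0.35)^2 − 1) × 100% ≈ 82.3%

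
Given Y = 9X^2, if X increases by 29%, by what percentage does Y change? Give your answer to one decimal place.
66.4%

For Y = 9X^2:
If X → X(1 + 0.29)
Then Y → Y · (1 + 0.29)^2
     = Y · 1.6641

Percentage change = ((1 + 0.29)^2 − 1) × 100% ≈ 66.4%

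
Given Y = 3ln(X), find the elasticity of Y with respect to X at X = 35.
Elasticity = 1/ln(35) ≈ 0.2813

Elasticity = (dY/dX) · (X/Y)

dY/dX = 3/X
At X = 35: dY/dX = 3/35, Y = 3·ln(35)

Elasticity = (3/35) · (35 / (3·ln(35))) = 1/ln(35) ≈ 0.2813

Interpretation: for a small percentage change in X, the percentage change in Y is approximately 0.28 times as large.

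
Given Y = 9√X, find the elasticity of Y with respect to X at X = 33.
Elasticity = 1/2

Elasticity = (dY/dX) · (X/Y)

dY/dX = 9/(2·√X)
At X = 33: dY/dX = 3·√33/22, Y = 9·√33

Elasticity = (3·√33/22) · (33 / (9·√33)) = 1/2

Interpretation: for a small percentage change in X, the percentage change in Y is approximately 0.50 times as large.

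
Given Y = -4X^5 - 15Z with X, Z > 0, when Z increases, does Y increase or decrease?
Y decreases

Taking the partial derivative:
∂Y/∂Z = -15

∂Y/∂Z = -15 < 0 (assuming positive values)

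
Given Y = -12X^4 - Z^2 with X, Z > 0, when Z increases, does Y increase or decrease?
Y decreases

Taking the partial derivative:
∂Y/∂Z = -2Z

∂Y/∂Z = -2Z < 0 (assuming positive values)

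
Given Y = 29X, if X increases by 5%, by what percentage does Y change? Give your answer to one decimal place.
5.0%

For Y = 29X:
If X → X(1 + 0.05)
Then Y → Y · (1 + 0.05)^1
     = Y · 1.0500

Percentage change = ((1 + 0.05)^1 − 1) × 100% = 5.0%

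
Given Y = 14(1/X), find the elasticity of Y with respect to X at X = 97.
Elasticity = -1

Elasticity = (dY/dX) · (X/Y)

dY/dX = -14/X²
At X = 97: dY/dX = -14/9409, Y = 14/97

Elasticity = (-14/9409) · (97 / (14/97)) = -1

Interpretation: for a small percentage change in X, the percentage change in Y is approximately -1.00 times as large.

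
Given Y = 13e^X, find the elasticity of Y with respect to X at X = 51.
Elasticity = 51

Elasticity = (dY/dX) · (X/Y)

dY/dX = 13·e^X
At X = 51: dY/dX = 13·e^51, Y = 13·e^51

Elasticity = (13·e^51) · (51 / (13·e^51)) = 51

Interpretation: for a small percentage change in X, the percentage change in Y is approximately 51.00 times as large.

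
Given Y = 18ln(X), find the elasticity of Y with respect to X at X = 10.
Elasticity = 1/ln(10) ≈ 0.4343

Elasticity = (dY/dX) · (X/Y)

dY/dX = 18/X
At X = 10: dY/dX = 9/5, Y = 18·ln(10)

Elasticity = (9/5) · (10 / (18·ln(10))) = 1/ln(10) ≈ 0.4343

Interpretation: for a small percentage change in X, the percentage change in Y is approximately 0.43 times as large.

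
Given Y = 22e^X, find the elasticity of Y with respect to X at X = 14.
Elasticity = 14

Elasticity = (dY/dX) · (X/Y)

dY/dX = 22·e^X
At X = 14: dY/dX = 22·e^14, Y = 22·e^14

Elasticity = (22·e^14) · (14 / (22·e^14)) = 14

Interpretation: for a small percentage change in X, the percentage change in Y is approximately 14.00 times as large.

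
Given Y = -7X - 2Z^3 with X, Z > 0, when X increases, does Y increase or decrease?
Y decreases

Taking the partial derivative:
∂Y/∂X = -7

∂Y/∂X = -7 < 0 (assuming positive values)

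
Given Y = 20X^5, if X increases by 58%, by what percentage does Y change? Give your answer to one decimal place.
884.7%

For Y = 20X^5:
If X → X(1 + 0.58)
Then Y → Y · (1 + 0.58)^5
     ≈ Y · 9.8466

Percentage change = ((1 + 0.58)^5 − 1) × 100% ≈ 884.7%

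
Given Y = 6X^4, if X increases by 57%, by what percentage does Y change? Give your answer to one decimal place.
507.6%

For Y = 6X^4:
If X → X(1 + 0.57)
Then Y → Y · (1 + 0.57)^4
     ≈ Y · 6.0757

Percentage change = ((1 + 0.57)^4 − 1) × 100% ≈ 507.6%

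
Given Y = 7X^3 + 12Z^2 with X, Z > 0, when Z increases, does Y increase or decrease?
Y increases

Taking the partial derivative:
∂Y/∂Z = 24Z

∂Y/∂Z = 24Z > 0 (assuming positive values)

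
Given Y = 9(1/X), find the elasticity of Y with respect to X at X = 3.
Elasticity = -1

Elasticity = (dY/dX) · (X/Y)

dY/dX = -9/X²
At X = 3: dY/dX = -1, Y = 3

Elasticity = (-1) · (3 / 3) = -1

Interpretation: for a small percentage change in X, the percentage change in Y is approximately -1.00 times as large.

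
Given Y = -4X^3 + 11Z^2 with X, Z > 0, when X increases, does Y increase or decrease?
Y decreases

Taking the partial derivative:
∂Y/∂X = -12X^2

∂Y/∂X = -12X^2 < 0 (assuming positive values)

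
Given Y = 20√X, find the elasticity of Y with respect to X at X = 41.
Elasticity = 1/2

Elasticity = (dY/dX) · (X/Y)

dY/dX = 10/√X
At X = 41: dY/dX = 10·√41/41, Y = 20·√41

Elasticity = (10·√41/41) · (41 / (20·√41)) = 1/2

Interpretation: for a small percentage change in X, the percentage change in Y is approximately 0.50 times as large.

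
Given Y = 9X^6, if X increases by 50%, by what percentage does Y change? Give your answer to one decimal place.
1039.1%

For Y = 9X^6:
If X → X(1 + 0.5)
Then Y → Y · (1 + 0.5)^6
     ≈ Y · 11.3906

Percentage change = ((1 + 0.5)^6 − 1) × 100% ≈ 1039.1%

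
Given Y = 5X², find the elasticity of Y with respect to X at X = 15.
Elasticity = 2

Elasticity = (dY/dX) · (X/Y)

dY/dX = 10·X
At X = 15: dY/dX = 150, Y = 1125

Elasticity = 150 · (15 / 1125) = 2

Interpretation: for a small percentage change in X, the percentage change in Y is approximately 2.00 times as large.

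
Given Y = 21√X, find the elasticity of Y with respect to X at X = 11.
Elasticity = 1/2

Elasticity = (dY/dX) · (X/Y)

dY/dX = 21/(2·√X)
At X = 11: dY/dX = 21·√11/22, Y = 21·√11

Elasticity = (21·√11/22) · (11 / (21·√11)) = 1/2

Interpretation: for a small percentage change in X, the percentage change in Y is approximately 0.50 times as large.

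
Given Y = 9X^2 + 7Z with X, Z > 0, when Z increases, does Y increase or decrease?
Y increases

Taking the partial derivative:
∂Y/∂Z = 7

∂Y/∂Z = 7 > 0 (assuming positive values)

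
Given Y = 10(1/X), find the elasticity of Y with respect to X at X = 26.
Elasticity = -1

Elasticity = (dY/dX) · (X/Y)

dY/dX = -10/X²
At X = 26: dY/dX = -5/338, Y = 5/13

Elasticity = (-5/338) · (26 / (5/13)) = -1

Interpretation: for a small percentage change in X, the percentage change in Y is approximately -1.00 times as large.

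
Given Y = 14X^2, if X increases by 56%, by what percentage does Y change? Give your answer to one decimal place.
143.4%

For Y = 14X^2:
If X → X(1 + 0.56)
Then Y → Y · (1 + 0.56)^2
     = Y · 2.4336

Percentage change = ((1 + 0.56)^2 − 1) × 100% ≈ 143.4%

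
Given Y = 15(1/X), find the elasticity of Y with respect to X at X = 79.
Elasticity = -1

Elasticity = (dY/dX) · (X/Y)

dY/dX = -15/X²
At X = 79: dY/dX = -15/6241, Y = 15/79

Elasticity = (-15/6241) · (79 / (15/79)) = -1

Interpretation: for a small percentage change in X, the percentage change in Y is approximately -1.00 times as large.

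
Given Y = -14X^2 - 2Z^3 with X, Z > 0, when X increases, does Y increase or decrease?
Y decreases

Taking the partial derivative:
∂Y/∂X = -28X

∂Y/∂X = -28X < 0 (assuming positive values)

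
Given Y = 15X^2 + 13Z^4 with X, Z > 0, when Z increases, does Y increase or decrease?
Y increases

Taking the partial derivative:
∂Y/∂Z = 52Z^3

∂Y/∂Z = 52Z^3 > 0 (assuming positive values)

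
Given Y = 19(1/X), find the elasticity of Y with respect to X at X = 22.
Elasticity = -1

Elasticity = (dY/dX) · (X/Y)

dY/dX = -19/X²
At X = 22: dY/dX = -19/484, Y = 19/22

Elasticity = (-19/484) · (22 / (19/22)) = -1

Interpretation: for a small percentage change in X, the percentage change in Y is approximately -1.00 times as large.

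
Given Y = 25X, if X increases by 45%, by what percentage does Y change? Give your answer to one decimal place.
45.0%

For Y = 25X:
If X → X(1 + 0.45)
Then Y → Y · (1 + 0.45)^1
     = Y · 1.4500

Percentage change = ((1 + 0.45)^1 − 1) × 100% = 45.0%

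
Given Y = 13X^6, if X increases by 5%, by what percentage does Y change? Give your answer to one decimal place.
34.0%

For Y = 13X^6:
If X → X(1 + 0.05)
Then Y → Y · (1 + 0.05)^6
     ≈ Y · 1.3401

Percentage change = ((1 + 0.05)^6 − 1) × 100% ≈ 34.0%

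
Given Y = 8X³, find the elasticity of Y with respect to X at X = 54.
Elasticity = 3

Elasticity = (dY/dX) · (X/Y)

dY/dX = 24·X²
At X = 54: dY/dX = 69984, Y = 1259712

Elasticity = 69984 · (54 / 1259712) = 3

Interpretation: for a small percentage change in X, the percentage change in Y is approximately 3.00 times as large.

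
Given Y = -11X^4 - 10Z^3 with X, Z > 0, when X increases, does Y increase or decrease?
Y decreases

Taking the partial derivative:
∂Y/∂X = -44X^3

∂Y/∂X = -44X^3 < 0 (assuming positive values)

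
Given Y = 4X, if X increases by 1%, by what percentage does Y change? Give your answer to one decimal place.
1.0%

For Y = 4X:
If X → X(1 + 0.01)
Then Y → Y · (1 + 0.01)^1
     = Y · 1.0100

Percentage change = ((1 + 0.01)^1 − 1) × 100% = 1.0%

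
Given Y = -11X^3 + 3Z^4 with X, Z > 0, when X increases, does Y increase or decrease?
Y decreases

Taking the partial derivative:
∂Y/∂X = -33X^2

∂Y/∂X = -33X^2 < 0 (assuming positive values)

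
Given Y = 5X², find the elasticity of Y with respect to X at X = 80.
Elasticity = 2

Elasticity = (dY/dX) · (X/Y)

dY/dX = 10·X
At X = 80: dY/dX = 800, Y = 32000

Elasticity = 800 · (80 / 32000) = 2

Interpretation: for a small percentage change in X, the percentage change in Y is approximately 2.00 times as large.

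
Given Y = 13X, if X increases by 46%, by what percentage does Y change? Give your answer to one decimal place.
46.0%

For Y = 13X:
If X → X(1 + 0.46)
Then Y → Y · (1 + 0.46)^1
     = Y · 1.4600

Percentage change = ((1 + 0.46)^1 − 1) × 100% = 46.0%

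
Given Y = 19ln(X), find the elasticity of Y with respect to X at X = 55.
Elasticity = 1/ln(55) ≈ 0.2495

Elasticity = (dY/dX) · (X/Y)

dY/dX = 19/X
At X = 55: dY/dX = 19/55, Y = 19·ln(55)

Elasticity = (19/55) · (55 / (19·ln(55))) = 1/ln(55) ≈ 0.2495

Interpretation: for a small percentage change in X, the percentage change in Y is approximately 0.25 times as large.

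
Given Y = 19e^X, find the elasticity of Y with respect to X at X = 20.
Elasticity = 20

Elasticity = (dY/dX) · (X/Y)

dY/dX = 19·e^X
At X = 20: dY/dX = 19·e^20, Y = 19·e^20

Elasticity = (19·e^20) · (20 / (19·e^20)) = 20

Interpretation: for a small percentage change in X, the percentage change in Y is approximately 20.00 times as large.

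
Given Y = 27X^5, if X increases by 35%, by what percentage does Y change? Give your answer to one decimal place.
348.4%

For Y = 27X^5:
If X → X(1 + 0.35)
Then Y → Y · (1 + 0.35)^5
     ≈ Y · 4.4840

Percentage change = ((1 + 0.35)^5 − 1) × 100% ≈ 348.4%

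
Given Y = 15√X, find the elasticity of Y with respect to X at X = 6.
Elasticity = 1/2

Elasticity = (dY/dX) · (X/Y)

dY/dX = 15/(2·√X)
At X = 6: dY/dX = 5·√6/4, Y = 15·√6

Elasticity = (5·√6/4) · (6 / (15·√6)) = 1/2

Interpretation: for a small percentage change in X, the percentage change in Y is approximately 0.50 times as large.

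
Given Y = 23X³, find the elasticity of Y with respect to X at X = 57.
Elasticity = 3

Elasticity = (dY/dX) · (X/Y)

dY/dX = 69·X²
At X = 57: dY/dX = 224181, Y = 4259439

Elasticity = 224181 · (57 / 4259439) = 3

Interpretation: for a small percentage change in X, the percentage change in Y is approximately 3.00 times as large.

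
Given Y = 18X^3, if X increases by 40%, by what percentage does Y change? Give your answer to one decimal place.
174.4%

For Y = 18X^3:
If X → X(1 + 0.4)
Then Y → Y · (1 + 0.4)^3
     = Y · 2.7440

Percentage change = ((1 + 0.4)^3 − 1) × 100% = 174.4%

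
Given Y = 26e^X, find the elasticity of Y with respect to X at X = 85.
Elasticity = 85

Elasticity = (dY/dX) · (X/Y)

dY/dX = 26·e^X
At X = 85: dY/dX = 26·e^85, Y = 26·e^85

Elasticity = (26·e^85) · (85 / (26·e^85)) = 85

Interpretation: for a small percentage change in X, the percentage change in Y is approximately 85.00 times as large.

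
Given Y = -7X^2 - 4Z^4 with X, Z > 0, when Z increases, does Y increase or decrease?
Y decreases

Taking the partial derivative:
∂Y/∂Z = -16Z^3

∂Y/∂Z = -16Z^3 < 0 (assuming positive values)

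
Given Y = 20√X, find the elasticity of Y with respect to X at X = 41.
Elasticity = 1/2

Elasticity = (dY/dX) · (X/Y)

dY/dX = 10/√X
At X = 41: dY/dX = 10·√41/41, Y = 20·√41

Elasticity = (10·√41/41) · (41 / (20·√41)) = 1/2

Interpretation: for a small percentage change in X, the percentage change in Y is approximately 0.50 times as large.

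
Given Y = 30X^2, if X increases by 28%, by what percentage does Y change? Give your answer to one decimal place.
63.8%

For Y = 30X^2:
If X → X(1 + 0.28)
Then Y → Y · (1 + 0.28)^2
     = Y · 1.6384

Percentage change = ((1 + 0.28)^2 − 1) × 100% ≈ 63.8%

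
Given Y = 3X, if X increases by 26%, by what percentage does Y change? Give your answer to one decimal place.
26.0%

For Y = 3X:
If X → X(1 + 0.26)
Then Y → Y · (1 + 0.26)^1
     = Y · 1.2600

Percentage change = ((1 + 0.26)^1 − 1) × 100% = 26.0%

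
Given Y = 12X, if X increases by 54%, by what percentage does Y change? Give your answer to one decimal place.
54.0%

For Y = 12X:
If X → X(1 + 0.54)
Then Y → Y · (1 + 0.54)^1
     = Y · 1.5400

Percentage change = ((1 + 0.54)^1 − 1) × 100% = 54.0%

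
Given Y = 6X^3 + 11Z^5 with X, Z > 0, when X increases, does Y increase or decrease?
Y increases

Taking the partial derivative:
∂Y/∂X = 18X^2

∂Y/∂X = 18X^2 > 0 (assuming positive values)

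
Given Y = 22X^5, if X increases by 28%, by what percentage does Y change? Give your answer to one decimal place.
243.6%

For Y = 22X^5:
If X → X(1 + 0.28)
Then Y → Y · (1 + 0.28)^5
     ≈ Y · 3.4360

Percentage change = ((1 + 0.28)^5 − 1) × 100% ≈ 243.6%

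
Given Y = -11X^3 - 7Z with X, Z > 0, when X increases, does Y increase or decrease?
Y decreases

Taking the partial derivative:
∂Y/∂X = -33X^2

∂Y/∂X = -33X^2 < 0 (assuming positive values)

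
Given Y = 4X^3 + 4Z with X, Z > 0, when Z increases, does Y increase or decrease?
Y increases

Taking the partial derivative:
∂Y/∂Z = 4

∂Y/∂Z = 4 > 0 (assuming positive values)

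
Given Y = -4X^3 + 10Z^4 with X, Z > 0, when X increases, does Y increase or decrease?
Y decreases

Taking the partial derivative:
∂Y/∂X = -12X^2

∂Y/∂X = -12X^2 < 0 (assuming positive values)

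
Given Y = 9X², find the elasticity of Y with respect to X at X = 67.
Elasticity = 2

Elasticity = (dY/dX) · (X/Y)

dY/dX = 18·X
At X = 67: dY/dX = 1206, Y = 40401

Elasticity = 1206 · (67 / 40401) = 2

Interpretation: for a small percentage change in X, the percentage change in Y is approximately 2.00 times as large.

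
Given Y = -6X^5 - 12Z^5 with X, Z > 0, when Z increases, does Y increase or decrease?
Y decreases

Taking the partial derivative:
∂Y/∂Z = -60Z^4

∂Y/∂Z = -60Z^4 < 0 (assuming positive values)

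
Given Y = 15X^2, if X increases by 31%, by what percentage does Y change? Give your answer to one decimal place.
71.6%

For Y = 15X^2:
If X → X(1 + 0.31)
Then Y → Y · (1 + 0.31)^2
     = Y · 1.7161

Percentage change = ((1 + 0.31)^2 − 1) × 100% ≈ 71.6%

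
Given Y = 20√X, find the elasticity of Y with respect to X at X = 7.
Elasticity = 1/2

Elasticity = (dY/dX) · (X/Y)

dY/dX = 10/√X
At X = 7: dY/dX = 10·√7/7, Y = 20·√7

Elasticity = (10·√7/7) · (7 / (20·√7)) = 1/2

Interpretation: for a small percentage change in X, the percentage change in Y is approximately 0.50 times as large.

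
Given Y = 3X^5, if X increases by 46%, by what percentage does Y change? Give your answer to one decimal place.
563.4%

For Y = 3X^5:
If X → X(1 + 0.46)
Then Y → Y · (1 + 0.46)^5
     ≈ Y · 6.6338

Percentage change = ((1 + 0.46)^5 − 1) × 100% ≈ 563.4%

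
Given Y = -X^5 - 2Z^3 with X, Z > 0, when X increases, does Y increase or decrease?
Y decreases

Taking the partial derivative:
∂Y/∂X = -5X^4

∂Y/∂X = -5X^4 < 0 (assuming positive values)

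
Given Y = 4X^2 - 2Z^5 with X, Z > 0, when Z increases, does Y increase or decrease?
Y decreases

Taking the partial derivative:
∂Y/∂Z = -10Z^4

∂Y/∂Z = -10Z^4 < 0 (assuming positive values)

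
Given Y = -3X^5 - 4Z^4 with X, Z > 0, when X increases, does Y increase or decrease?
Y decreases

Taking the partial derivative:
∂Y/∂X = -15X^4

∂Y/∂X = -15X^4 < 0 (assuming positive values)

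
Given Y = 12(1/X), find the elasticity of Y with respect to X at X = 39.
Elasticity = -1

Elasticity = (dY/dX) · (X/Y)

dY/dX = -12/X²
At X = 39: dY/dX = -4/507, Y = 4/13

Elasticity = (-4/507) · (39 / (4/13)) = -1

Interpretation: for a small percentage change in X, the percentage change in Y is approximately -1.00 times as large.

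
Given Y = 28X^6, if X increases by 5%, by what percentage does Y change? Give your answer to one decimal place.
34.0%

For Y = 28X^6:
If X → X(1 + 0.05)
Then Y → Y · (1 + 0.05)^6
     ≈ Y · 1.3401

Percentage change = ((1 + 0.05)^6 − 1) × 100% ≈ 34.0%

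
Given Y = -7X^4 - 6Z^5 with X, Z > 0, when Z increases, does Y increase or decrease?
Y decreases

Taking the partial derivative:
∂Y/∂Z = -30Z^4

∂Y/∂Z = -30Z^4 < 0 (assuming positive values)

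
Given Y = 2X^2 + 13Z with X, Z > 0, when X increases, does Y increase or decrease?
Y increases

Taking the partial derivative:
∂Y/∂X = 4X

∂Y/∂X = 4X > 0 (assuming positive values)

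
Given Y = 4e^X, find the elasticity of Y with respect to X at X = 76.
Elasticity = 76

Elasticity = (dY/dX) · (X/Y)

dY/dX = 4·e^X
At X = 76: dY/dX = 4·e^76, Y = 4·e^76

Elasticity = (4·e^76) · (76 / (4·e^76)) = 76

Interpretation: for a small percentage change in X, the percentage change in Y is approximately 76.00 times as large.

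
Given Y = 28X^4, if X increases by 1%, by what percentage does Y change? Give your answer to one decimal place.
4.1%

For Y = 28X^4:
If X → X(1 + 0.01)
Then Y → Y · (1 + 0.01)^4
     ≈ Y · 1.0406

Percentage change = ((1 + 0.01)^4 − 1) × 100% ≈ 4.1%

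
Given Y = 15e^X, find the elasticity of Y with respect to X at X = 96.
Elasticity = 96

Elasticity = (dY/dX) · (X/Y)

dY/dX = 15·e^X
At X = 96: dY/dX = 15·e^96, Y = 15·e^96

Elasticity = (15·e^96) · (96 / (15·e^96)) = 96

Interpretation: for a small percentage change in X, the percentage change in Y is approximately 96.00 times as large.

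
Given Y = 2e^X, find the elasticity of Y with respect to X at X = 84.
Elasticity = 84

Elasticity = (dY/dX) · (X/Y)

dY/dX = 2·e^X
At X = 84: dY/dX = 2·e^84, Y = 2·e^84

Elasticity = (2·e^84) · (84 / (2·e^84)) = 84

Interpretation: for a small percentage change in X, the percentage change in Y is approximately 84.00 times as large.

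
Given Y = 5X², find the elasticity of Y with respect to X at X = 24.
Elasticity = 2

Elasticity = (dY/dX) · (X/Y)

dY/dX = 10·X
At X = 24: dY/dX = 240, Y = 2880

Elasticity = 240 · (24 / 2880) = 2

Interpretation: for a small percentage change in X, the percentage change in Y is approximately 2.00 times as large.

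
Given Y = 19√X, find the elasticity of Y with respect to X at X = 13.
Elasticity = 1/2

Elasticity = (dY/dX) · (X/Y)

dY/dX = 19/(2·√X)
At X = 13: dY/dX = 19·√13/26, Y = 19·√13

Elasticity = (19·√13/26) · (13 / (19·√13)) = 1/2

Interpretation: for a small percentage change in X, the percentage change in Y is approximately 0.50 times as large.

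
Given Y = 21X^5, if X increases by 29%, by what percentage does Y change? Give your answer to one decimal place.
257.2%

For Y = 21X^5:
If X → X(1 + 0.29)
Then Y → Y · (1 + 0.29)^5
     ≈ Y · 3.5723

Percentage change = ((1 + 0.29)^5 − 1) × 100% ≈ 257.2%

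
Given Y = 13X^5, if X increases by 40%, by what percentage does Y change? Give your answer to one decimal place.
437.8%

For Y = 13X^5:
If X → X(1 + 0.4)
Then Y → Y · (1 + 0.4)^5
     ≈ Y · 5.3782

Percentage change = ((1 + 0.4)^5 − 1) × 100% ≈ 437.8%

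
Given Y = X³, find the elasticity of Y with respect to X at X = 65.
Elasticity = 3

Elasticity = (dY/dX) · (X/Y)

dY/dX = 3·X²
At X = 65: dY/dX = 12675, Y = 274625

Elasticity = 12675 · (65 / 274625) = 3

Interpretation: for a small percentage change in X, the percentage change in Y is approximately 3.00 times as large.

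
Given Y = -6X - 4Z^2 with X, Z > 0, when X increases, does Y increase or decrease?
Y decreases

Taking the partial derivative:
∂Y/∂X = -6

∂Y/∂X = -6 < 0 (assuming positive values)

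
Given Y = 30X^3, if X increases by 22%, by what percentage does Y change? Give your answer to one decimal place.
81.6%

For Y = 30X^3:
If X → X(1 + 0.22)
Then Y → Y · (1 + 0.22)^3
     ≈ Y · 1.8158

Percentage change = ((1 + 0.22)^3 − 1) × 100% ≈ 81.6%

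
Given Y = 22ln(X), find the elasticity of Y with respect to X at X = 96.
Elasticity = 1/ln(96) ≈ 0.2191

Elasticity = (dY/dX) · (X/Y)

dY/dX = 22/X
At X = 96: dY/dX = 11/48, Y = 22·ln(96)

Elasticity = (11/48) · (96 / (22·ln(96))) = 1/ln(96) ≈ 0.2191

Interpretation: for a small percentage change in X, the percentage change in Y is approximately 0.22 times as large.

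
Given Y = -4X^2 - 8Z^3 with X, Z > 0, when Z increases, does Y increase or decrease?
Y decreases

Taking the partial derivative:
∂Y/∂Z = -24Z^2

∂Y/∂Z = -24Z^2 < 0 (assuming positive values)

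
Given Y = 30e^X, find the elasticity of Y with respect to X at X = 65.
Elasticity = 65

Elasticity = (dY/dX) · (X/Y)

dY/dX = 30·e^X
At X = 65: dY/dX = 30·e^65, Y = 30·e^65

Elasticity = (30·e^65) · (65 / (30·e^65)) = 65

Interpretation: for a small percentage change in X, the percentage change in Y is approximately 65.00 times as large.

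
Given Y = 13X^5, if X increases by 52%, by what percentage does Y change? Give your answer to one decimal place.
711.4%

For Y = 13X^5:
If X → X(1 + 0.52)
Then Y → Y · (1 + 0.52)^5
     ≈ Y · 8.1137

Percentage change = ((1 + 0.52)^5 − 1) × 100% ≈ 711.4%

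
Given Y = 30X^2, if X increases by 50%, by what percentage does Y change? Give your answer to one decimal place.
125.0%

For Y = 30X^2:
If X → X(1 + 0.5)
Then Y → Y · (1 + 0.5)^2
     = Y · 2.2500

Percentage change = ((1 + 0.5)^2 − 1) × 100% = 125.0%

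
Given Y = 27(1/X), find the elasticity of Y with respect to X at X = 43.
Elasticity = -1

Elasticity = (dY/dX) · (X/Y)

dY/dX = -27/X²
At X = 43: dY/dX = -27/1849, Y = 27/43

Elasticity = (-27/1849) · (43 / (27/43)) = -1

Interpretation: for a small percentage change in X, the percentage change in Y is approximately -1.00 times as large.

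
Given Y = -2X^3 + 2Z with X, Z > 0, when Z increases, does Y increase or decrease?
Y increases

Taking the partial derivative:
∂Y/∂Z = 2

∂Y/∂Z = 2 > 0 (assuming positive values)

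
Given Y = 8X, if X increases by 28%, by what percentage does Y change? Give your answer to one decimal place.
28.0%

For Y = 8X:
If X → X(1 + 0.28)
Then Y → Y · (1 + 0.28)^1
     = Y · 1.2800

Percentage change = ((1 + 0.28)^1 − 1) × 100% = 28.0%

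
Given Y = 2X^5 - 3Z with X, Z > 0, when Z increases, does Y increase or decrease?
Y decreases

Taking the partial derivative:
∂Y/∂Z = -3

∂Y/∂Z = -3 < 0 (assuming positive values)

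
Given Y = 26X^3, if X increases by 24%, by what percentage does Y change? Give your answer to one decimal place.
90.7%

For Y = 26X^3:
If X → X(1 + 0.24)
Then Y → Y · (1 + 0.24)^3
     ≈ Y · 1.9066

Percentage change = ((1 + 0.24)^3 − 1) × 100% ≈ 90.7%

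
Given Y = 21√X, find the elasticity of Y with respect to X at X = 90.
Elasticity = 1/2

Elasticity = (dY/dX) · (X/Y)

dY/dX = 21/(2·√X)
At X = 90: dY/dX = 7·√10/20, Y = 63·√10

Elasticity = (7·√10/20) · (90 / (63·√10)) = 1/2

Interpretation: for a small percentage change in X, the percentage change in Y is approximately 0.50 times as large.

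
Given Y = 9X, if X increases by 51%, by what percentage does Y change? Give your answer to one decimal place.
51.0%

For Y = 9X:
If X → X(1 + 0.51)
Then Y → Y · (1 + 0.51)^1
     = Y · 1.5100

Percentage change = ((1 + 0.51)^1 − 1) × 100% = 51.0%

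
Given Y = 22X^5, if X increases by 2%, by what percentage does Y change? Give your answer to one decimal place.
10.4%

For Y = 22X^5:
If X → X(1 + 0.02)
Then Y → Y · (1 + 0.02)^5
     ≈ Y · 1.1041

Percentage change = ((1 + 0.02)^5 − 1) × 100% ≈ 10.4%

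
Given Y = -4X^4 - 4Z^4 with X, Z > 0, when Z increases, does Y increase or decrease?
Y decreases

Taking the partial derivative:
∂Y/∂Z = -16Z^3

∂Y/∂Z = -16Z^3 < 0 (assuming positive values)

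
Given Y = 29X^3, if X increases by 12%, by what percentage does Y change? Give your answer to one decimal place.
40.5%

For Y = 29X^3:
If X → X(1 + 0.12)
Then Y → Y · (1 + 0.12)^3
     ≈ Y · 1.4049

Percentage change = ((1 + 0.12)^3 − 1) × 100% ≈ 40.5%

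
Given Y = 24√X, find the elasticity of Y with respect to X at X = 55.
Elasticity = 1/2

Elasticity = (dY/dX) · (X/Y)

dY/dX = 12/√X
At X = 55: dY/dX = 12·√55/55, Y = 24·√55

Elasticity = (12·√55/55) · (55 / (24·√55)) = 1/2

Interpretation: for a small percentage change in X, the percentage change in Y is approximately 0.50 times as large.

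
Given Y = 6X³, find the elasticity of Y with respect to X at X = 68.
Elasticity = 3

Elasticity = (dY/dX) · (X/Y)

dY/dX = 18·X²
At X = 68: dY/dX = 83232, Y = 1886592

Elasticity = 83232 · (68 / 1886592) = 3

Interpretation: for a small percentage change in X, the percentage change in Y is approximately 3.00 times as large.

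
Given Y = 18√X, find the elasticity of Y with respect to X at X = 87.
Elasticity = 1/2

Elasticity = (dY/dX) · (X/Y)

dY/dX = 9/√X
At X = 87: dY/dX = 3·√87/29, Y = 18·√87

Elasticity = (3·√87/29) · (87 / (18·√87)) = 1/2

Interpretation: for a small percentage change in X, the percentage change in Y is approximately 0.50 times as large.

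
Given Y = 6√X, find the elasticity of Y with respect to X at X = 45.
Elasticity = 1/2

Elasticity = (dY/dX) · (X/Y)

dY/dX = 3/√X
At X = 45: dY/dX = √5/5, Y = 18·√5

Elasticity = (√5/5) · (45 / (18·√5)) = 1/2

Interpretation: for a small percentage change in X, the percentage change in Y is approximately 0.50 times as large.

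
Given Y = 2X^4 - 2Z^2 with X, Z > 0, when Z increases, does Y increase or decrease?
Y decreases

Taking the partial derivative:
∂Y/∂Z = -4Z

∂Y/∂Z = -4Z < 0 (assuming positive values)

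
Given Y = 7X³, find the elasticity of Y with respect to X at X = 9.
Elasticity = 3

Elasticity = (dY/dX) · (X/Y)

dY/dX = 21·X²
At X = 9: dY/dX = 1701, Y = 5103

Elasticity = 1701 · (9 / 5103) = 3

Interpretation: for a small percentage change in X, the percentage change in Y is approximately 3.00 times as large.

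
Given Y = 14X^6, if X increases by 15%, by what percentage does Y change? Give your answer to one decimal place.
131.3%

For Y = 14X^6:
If X → X(1 + 0.15)
Then Y → Y · (1 + 0.15)^6
     ≈ Y · 2.3131

Percentage change = ((1 + 0.15)^6 − 1) × 100% ≈ 131.3%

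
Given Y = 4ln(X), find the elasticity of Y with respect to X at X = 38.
Elasticity = 1/ln(38) ≈ 0.2749

Elasticity = (dY/dX) · (X/Y)

dY/dX = 4/X
At X = 38: dY/dX = 2/19, Y = 4·ln(38)

Elasticity = (2/19) · (38 / (4·ln(38))) = 1/ln(38) ≈ 0.2749

Interpretation: for a small percentage change in X, the percentage change in Y is approximately 0.27 times as large.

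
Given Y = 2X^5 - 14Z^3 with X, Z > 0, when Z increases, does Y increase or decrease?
Y decreases

Taking the partial derivative:
∂Y/∂Z = -42Z^2

∂Y/∂Z = -42Z^2 < 0 (assuming positive values)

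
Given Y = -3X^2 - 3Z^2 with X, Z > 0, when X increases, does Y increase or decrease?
Y decreases

Taking the partial derivative:
∂Y/∂X = -6X

∂Y/∂X = -6X < 0 (assuming positive values)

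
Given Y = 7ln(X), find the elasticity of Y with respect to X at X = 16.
Elasticity = 1/ln(16) ≈ 0.3607

Elasticity = (dY/dX) · (X/Y)

dY/dX = 7/X
At X = 16: dY/dX = 7/16, Y = 7·ln(16)

Elasticity = (7/16) · (16 / (7·ln(16))) = 1/ln(16) ≈ 0.3607

Interpretation: for a small percentage change in X, the percentage change in Y is approximately 0.36 times as large.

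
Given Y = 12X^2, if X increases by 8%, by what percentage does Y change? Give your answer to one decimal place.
16.6%

For Y = 12X^2:
If X → X(1 + 0.08)
Then Y → Y · (1 + 0.08)^2
     = Y · 1.1664

Percentage change = ((1 + 0.08)^2 − 1) × 100% ≈ 16.6%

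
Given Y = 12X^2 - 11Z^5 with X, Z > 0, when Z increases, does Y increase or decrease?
Y decreases

Taking the partial derivative:
∂Y/∂Z = -55Z^4

∂Y/∂Z = -55Z^4 < 0 (assuming positive values)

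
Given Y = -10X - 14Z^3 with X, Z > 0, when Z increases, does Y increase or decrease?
Y decreases

Taking the partial derivative:
∂Y/∂Z = -42Z^2

∂Y/∂Z = -42Z^2 < 0 (assuming positive values)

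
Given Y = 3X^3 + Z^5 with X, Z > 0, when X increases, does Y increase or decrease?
Y increases

Taking the partial derivative:
∂Y/∂X = 9X^2

∂Y/∂X = 9X^2 > 0 (assuming positive values)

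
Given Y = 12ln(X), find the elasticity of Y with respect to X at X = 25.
Elasticity = 1/ln(25) ≈ 0.3107

Elasticity = (dY/dX) · (X/Y)

dY/dX = 12/X
At X = 25: dY/dX = 12/25, Y = 12·ln(25)

Elasticity = (12/25) · (25 / (12·ln(25))) = 1/ln(25) ≈ 0.3107

Interpretation: for a small percentage change in X, the percentage change in Y is approximately 0.31 times as large.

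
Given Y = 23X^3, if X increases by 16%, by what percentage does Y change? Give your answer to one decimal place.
56.1%

For Y = 23X^3:
If X → X(1 + 0.16)
Then Y → Y · (1 + 0.16)^3
     ≈ Y · 1.5609

Percentage change = ((1 + 0.16)^3 − 1) × 100% ≈ 56.1%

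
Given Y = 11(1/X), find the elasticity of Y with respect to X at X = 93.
Elasticity = -1

Elasticity = (dY/dX) · (X/Y)

dY/dX = -11/X²
At X = 93: dY/dX = -11/8649, Y = 11/93

Elasticity = (-11/8649) · (93 / (11/93)) = -1

Interpretation: for a small percentage change in X, the percentage change in Y is approximately -1.00 times as large.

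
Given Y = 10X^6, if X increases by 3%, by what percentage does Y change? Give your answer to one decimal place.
19.4%

For Y = 10X^6:
If X → X(1 + 0.03)
Then Y → Y · (1 + 0.03)^6
     ≈ Y · 1.1941

Percentage change = ((1 + 0.03)^6 − 1) × 100% ≈ 19.4%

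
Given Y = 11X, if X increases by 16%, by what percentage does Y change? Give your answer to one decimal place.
16.0%

For Y = 11X:
If X → X(1 + 0.16)
Then Y → Y · (1 + 0.16)^1
     = Y · 1.1600

Percentage change = ((1 + 0.16)^1 − 1) × 100% = 16.0%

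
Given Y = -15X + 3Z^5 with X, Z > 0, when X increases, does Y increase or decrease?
Y decreases

Taking the partial derivative:
∂Y/∂X = -15

∂Y/∂X = -15 < 0 (assuming positive values)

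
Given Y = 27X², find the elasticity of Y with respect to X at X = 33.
Elasticity = 2

Elasticity = (dY/dX) · (X/Y)

dY/dX = 54·X
At X = 33: dY/dX = 1782, Y = 29403

Elasticity = 1782 · (33 / 29403) = 2

Interpretation: for a small percentage change in X, the percentage change in Y is approximately 2.00 times as large.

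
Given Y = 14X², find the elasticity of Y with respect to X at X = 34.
Elasticity = 2

Elasticity = (dY/dX) · (X/Y)

dY/dX = 28·X
At X = 34: dY/dX = 952, Y = 16184

Elasticity = 952 · (34 / 16184) = 2

Interpretation: for a small percentage change in X, the percentage change in Y is approximately 2.00 times as large.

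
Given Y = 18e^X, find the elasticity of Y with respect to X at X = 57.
Elasticity = 57

Elasticity = (dY/dX) · (X/Y)

dY/dX = 18·e^X
At X = 57: dY/dX = 18·e^57, Y = 18·e^57

Elasticity = (18·e^57) · (57 / (18·e^57)) = 57

Interpretation: for a small percentage change in X, the percentage change in Y is approximately 57.00 times as large.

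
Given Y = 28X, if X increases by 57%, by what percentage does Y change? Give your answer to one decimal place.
57.0%

For Y = 28X:
If X → X(1 + 0.57)
Then Y → Y · (1 + 0.57)^1
     = Y · 1.5700

Percentage change = ((1 + 0.57)^1 − 1) × 100% = 57.0%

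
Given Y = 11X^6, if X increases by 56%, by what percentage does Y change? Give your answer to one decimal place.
1341.3%

For Y = 11X^6:
If X → X(1 + 0.56)
Then Y → Y · (1 + 0.56)^6
     ≈ Y · 14.4128

Percentage change = ((1 + 0.56)^6 − 1) × 100% ≈ 1341.3%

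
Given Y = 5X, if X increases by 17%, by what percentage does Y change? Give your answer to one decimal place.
17.0%

For Y = 5X:
If X → X(1 + 0.17)
Then Y → Y · (1 + 0.17)^1
     = Y · 1.1700

Percentage change = ((1 + 0.17)^1 − 1) × 100% = 17.0%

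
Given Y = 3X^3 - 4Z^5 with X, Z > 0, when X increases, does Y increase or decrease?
Y increases

Taking the partial derivative:
∂Y/∂X = 9X^2

∂Y/∂X = 9X^2 > 0 (assuming positive values)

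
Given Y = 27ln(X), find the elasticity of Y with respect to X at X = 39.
Elasticity = 1/ln(39) ≈ 0.2730

Elasticity = (dY/dX) · (X/Y)

dY/dX = 27/X
At X = 39: dY/dX = 9/13, Y = 27·ln(39)

Elasticity = (9/13) · (39 / (27·ln(39))) = 1/ln(39) ≈ 0.2730

Interpretation: for a small percentage change in X, the percentage change in Y is approximately 0.27 times as large.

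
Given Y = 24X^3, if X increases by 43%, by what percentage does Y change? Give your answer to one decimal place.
192.4%

For Y = 24X^3:
If X → X(1 + 0.43)
Then Y → Y · (1 + 0.43)^3
     ≈ Y · 2.9242

Percentage change = ((1 + 0.43)^3 − 1) × 100% ≈ 192.4%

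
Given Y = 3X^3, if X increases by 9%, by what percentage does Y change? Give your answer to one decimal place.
29.5%

For Y = 3X^3:
If X → X(1 + 0.09)
Then Y → Y · (1 + 0.09)^3
     ≈ Y · 1.2950

Percentage change = ((1 + 0.09)^3 − 1) × 100% ≈ 29.5%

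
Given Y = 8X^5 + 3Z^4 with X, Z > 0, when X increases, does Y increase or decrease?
Y increases

Taking the partial derivative:
∂Y/∂X = 40X^4

∂Y/∂X = 40X^4 > 0 (assuming positive values)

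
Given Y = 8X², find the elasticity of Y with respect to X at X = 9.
Elasticity = 2

Elasticity = (dY/dX) · (X/Y)

dY/dX = 16·X
At X = 9: dY/dX = 144, Y = 648

Elasticity = 144 · (9 / 648) = 2

Interpretation: for a small percentage change in X, the percentage change in Y is approximately 2.00 times as large.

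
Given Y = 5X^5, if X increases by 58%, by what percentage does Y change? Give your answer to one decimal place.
884.7%

For Y = 5X^5:
If X → X(1 + 0.58)
Then Y → Y · (1 + 0.58)^5
     ≈ Y · 9.8466

Percentage change = ((1 + 0.58)^5 − 1) × 100% ≈ 884.7%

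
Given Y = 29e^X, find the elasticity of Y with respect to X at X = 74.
Elasticity = 74

Elasticity = (dY/dX) · (X/Y)

dY/dX = 29·e^X
At X = 74: dY/dX = 29·e^74, Y = 29·e^74

Elasticity = (29·e^74) · (74 / (29·e^74)) = 74

Interpretation: for a small percentage change in X, the percentage change in Y is approximately 74.00 times as large.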